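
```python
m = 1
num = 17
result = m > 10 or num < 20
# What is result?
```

Trace:
`m = 1` → m = 1
`num = 17` → num = 17
`result = m > 10 or num < 20` → result = True
So result = True

Answer: True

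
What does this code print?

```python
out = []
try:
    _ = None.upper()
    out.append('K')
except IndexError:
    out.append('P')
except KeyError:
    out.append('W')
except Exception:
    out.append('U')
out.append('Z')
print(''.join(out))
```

Execution trace: 'U' (except Exception) → 'Z' (after the try/except). Output: UZ

Answer: UZ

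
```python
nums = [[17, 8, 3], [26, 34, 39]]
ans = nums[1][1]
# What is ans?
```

Trace:
`nums = [[17, 8, 3], [26, 34, 39]]` → nums = [[17, 8, 3], [26, 34, 39]]
`ans = nums[1][1]` → ans = 34
So ans = 34

Answer: 34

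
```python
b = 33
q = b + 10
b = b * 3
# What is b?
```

Trace:
`b = 33` → b = 33
`q = b + 10` → q = 43
`b = b * 3` → b = 99
So b = 99

Answer: 99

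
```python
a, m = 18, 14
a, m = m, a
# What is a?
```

Trace:
`a, m = 18, 14` → a = 18; m = 14
`a, m = m, a` → a = 14; m = 18
So a = 14

Answer: 14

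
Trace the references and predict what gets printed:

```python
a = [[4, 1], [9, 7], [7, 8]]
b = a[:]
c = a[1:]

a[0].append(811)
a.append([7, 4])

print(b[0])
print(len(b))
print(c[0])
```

Key concept: slice with nested mutation.
Step by step:
`a = [[4, 1], [9, 7], [7, 8]]` → a = [[4, 1], [9, 7], [7, 8]]
`b = a[:]` → b = [[4, 1], [9, 7], [7, 8]]
`c = a[1:]` → c = [[9, 7], [7, 8]]
`a[0].append(811)` → a = [[4, 1, 811], [9, 7], [7, 8]]; b = [[4, 1, 811], [9, 7], [7, 8]]
`a.append([7, 4])` → a = [[4, 1, 811], [9, 7], [7, 8], [7, 4]]
`print(b[0])` → prints [4, 1, 811]
`print(len(b))` → prints 3
`print(c[0])` → prints [9, 7]

Answer:
[4, 1, 811]
3
[9, 7]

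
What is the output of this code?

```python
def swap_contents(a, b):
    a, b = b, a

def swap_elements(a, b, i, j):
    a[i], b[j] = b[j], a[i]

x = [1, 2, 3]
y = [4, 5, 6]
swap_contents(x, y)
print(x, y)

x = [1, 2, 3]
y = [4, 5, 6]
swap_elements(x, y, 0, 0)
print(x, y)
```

Key concept: parameter rebinding vs mutation.
Step by step:
`x = [1, 2, 3]` → x = [1, 2, 3]
`y = [4, 5, 6]` → y = [4, 5, 6]
`swap_contents(x, y)` → no visible change to tracked variables
`print(x, y)` → prints [1, 2, 3] [4, 5, 6]
`x = [1, 2, 3]` → x = [1, 2, 3]
`y = [4, 5, 6]` → y = [4, 5, 6]
`swap_elements(x, y, 0, 0)` → x = [4, 2, 3]; y = [1, 5, 6]
`print(x, y)` → prints [4, 2, 3] [1, 5, 6]

Answer:
[1, 2, 3] [4, 5, 6]
[4, 2, 3] [1, 5, 6]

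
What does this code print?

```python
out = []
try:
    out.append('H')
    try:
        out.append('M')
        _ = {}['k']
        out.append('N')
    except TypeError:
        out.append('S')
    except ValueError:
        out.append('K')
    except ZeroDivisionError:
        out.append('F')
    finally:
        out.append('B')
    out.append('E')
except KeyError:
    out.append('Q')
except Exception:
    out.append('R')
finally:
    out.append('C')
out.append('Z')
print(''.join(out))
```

Execution trace: 'H' (try body) → 'M' (inner try body) → 'B' (inner finally) → 'Q' (except KeyError) → 'C' (finally) → 'Z' (after the try/except). Output: HMBQCZ

Answer: HMBQCZ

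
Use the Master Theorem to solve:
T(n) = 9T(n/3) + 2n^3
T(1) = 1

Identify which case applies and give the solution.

a=9, b=3, f(n)=2n^3. log_3(9) = 2. Since c=3 > 2 and the regularity condition holds (9(n/3)^3 = (9/3^3)n^3 with 9/3^3 < 1), Case 3 applies: T(n) = Θ(f(n)) = O(n^3).

Answer: O(n^3) - Case 3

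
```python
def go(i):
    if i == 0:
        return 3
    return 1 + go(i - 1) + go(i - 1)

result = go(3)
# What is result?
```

go(i) = 1 + 2·go(i-1), go(0)=3. Closed form: (3+1)·2^3 - 1 = 31.

Answer: 31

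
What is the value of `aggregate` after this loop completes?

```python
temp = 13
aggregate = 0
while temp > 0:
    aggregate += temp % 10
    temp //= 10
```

Sum digits of 13
`aggregate` takes the values: 0 → 3 → 4

Answer: 4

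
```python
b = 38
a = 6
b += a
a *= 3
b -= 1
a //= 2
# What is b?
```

Trace:
`b = 38` → b = 38
`a = 6` → a = 6
`b += a` → b = 44
`a *= 3` → a = 18
`b -= 1` → b = 43
`a //= 2` → a = 9
So b = 43

Answer: 43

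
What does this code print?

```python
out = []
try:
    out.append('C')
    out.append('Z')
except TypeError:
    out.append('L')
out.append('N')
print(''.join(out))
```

Execution trace: 'C' (try body) → 'Z' (try body, no exception) → 'N' (after the try/except). Output: CZN

Answer: CZN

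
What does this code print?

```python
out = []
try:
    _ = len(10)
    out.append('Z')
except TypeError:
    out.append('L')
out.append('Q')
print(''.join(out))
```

Execution trace: 'L' (except TypeError) → 'Q' (after the try/except). Output: LQ

Answer: LQ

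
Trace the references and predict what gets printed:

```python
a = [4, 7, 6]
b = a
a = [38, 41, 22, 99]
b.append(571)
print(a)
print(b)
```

Key concept: rebinding vs mutation: a is rebound to a new list, b still points at the original.
Step by step:
`a = [4, 7, 6]` → a = [4, 7, 6]
`b = a` → b = [4, 7, 6] (same object as a)
`a = [38, 41, 22, 99]` → a = [38, 41, 22, 99]
`b.append(571)` → b = [4, 7, 6, 571]
`print(a)` → prints [38, 41, 22, 99]
`print(b)` → prints [4, 7, 6, 571]

Answer:
[38, 41, 22, 99]
[4, 7, 6, 571]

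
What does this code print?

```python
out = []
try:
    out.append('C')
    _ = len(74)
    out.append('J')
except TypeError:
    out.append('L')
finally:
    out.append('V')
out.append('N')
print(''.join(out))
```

Execution trace: 'C' (try body) → 'L' (except TypeError) → 'V' (finally) → 'N' (after the try/except). Output: CLVN

Answer: CLVN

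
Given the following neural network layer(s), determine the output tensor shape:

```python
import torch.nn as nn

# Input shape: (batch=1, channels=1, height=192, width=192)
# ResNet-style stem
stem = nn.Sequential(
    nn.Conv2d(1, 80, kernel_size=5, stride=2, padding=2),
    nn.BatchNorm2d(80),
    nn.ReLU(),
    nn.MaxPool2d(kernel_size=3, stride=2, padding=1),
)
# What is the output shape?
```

Input: (1, 1, 192, 192) -> after Conv2d 5x5 stride=2: (1, 80, 96, 96) -> Output: (1, 80, 48, 48)

Answer: (1, 80, 48, 48)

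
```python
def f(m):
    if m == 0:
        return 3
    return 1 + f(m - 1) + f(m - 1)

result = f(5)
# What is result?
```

f(m) = 1 + 2·f(m-1), f(0)=3. Closed form: (3+1)·2^5 - 1 = 127.

Answer: 127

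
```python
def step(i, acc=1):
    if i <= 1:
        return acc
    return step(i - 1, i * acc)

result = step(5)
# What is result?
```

Accumulator trace (n, acc): (5, 1) -> (4, 5) -> (3, 20) -> (2, 60) -> (1, 120) -> return 120

Answer: 120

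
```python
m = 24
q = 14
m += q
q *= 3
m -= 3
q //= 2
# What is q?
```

Trace:
`m = 24` → m = 24
`q = 14` → q = 14
`m += q` → m = 38
`q *= 3` → q = 42
`m -= 3` → m = 35
`q //= 2` → q = 21
So q = 21

Answer: 21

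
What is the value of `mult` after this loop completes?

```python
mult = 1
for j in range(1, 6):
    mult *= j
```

5! = 120
`mult` takes the values: 1 → 2 → 6 → 24 → 120

Answer: 120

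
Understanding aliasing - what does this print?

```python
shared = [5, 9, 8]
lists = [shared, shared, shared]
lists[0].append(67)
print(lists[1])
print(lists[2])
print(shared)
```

Key concept: list of same reference.
Step by step:
`shared = [5, 9, 8]` → shared = [5, 9, 8]
`lists = [shared, shared, shared]` → lists = [[5, 9, 8], [5, 9, 8], [5, 9, 8]]
`lists[0].append(67)` → shared = [5, 9, 8, 67]; lists = [[5, 9, 8, 67], [5, 9, 8, 67], [5, 9, 8, 67]]
`print(lists[1])` → prints [5, 9, 8, 67]
`print(lists[2])` → prints [5, 9, 8, 67]
`print(shared)` → prints [5, 9, 8, 67]

Answer:
[5, 9, 8, 67]
[5, 9, 8, 67]
[5, 9, 8, 67]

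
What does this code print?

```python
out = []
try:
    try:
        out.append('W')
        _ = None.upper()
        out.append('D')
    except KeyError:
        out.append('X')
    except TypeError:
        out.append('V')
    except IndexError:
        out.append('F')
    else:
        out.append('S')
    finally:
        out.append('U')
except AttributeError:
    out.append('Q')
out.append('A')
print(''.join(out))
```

Execution trace: 'W' (try body) → 'U' (finally) → 'Q' (outer except AttributeError) → 'A' (after the try/except). Output: WUQA

Answer: WUQA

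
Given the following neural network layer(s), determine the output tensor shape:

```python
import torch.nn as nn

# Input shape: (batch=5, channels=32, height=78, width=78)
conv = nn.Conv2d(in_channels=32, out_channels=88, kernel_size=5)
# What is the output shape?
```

Input: (5, 32, 78, 78) -> Output: (5, 88, 74, 74)

Answer: (5, 88, 74, 74)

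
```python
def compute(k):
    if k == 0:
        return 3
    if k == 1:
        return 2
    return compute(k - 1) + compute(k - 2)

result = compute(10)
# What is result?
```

Build up from base cases: compute(0)=3, compute(1)=2, compute(2)=5, compute(3)=7, compute(4)=12, compute(5)=19, compute(6)=31, ..., compute(10)=212

Answer: 212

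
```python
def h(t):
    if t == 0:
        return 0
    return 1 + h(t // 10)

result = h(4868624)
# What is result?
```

Count of digits of 4868624: 7

Answer: 7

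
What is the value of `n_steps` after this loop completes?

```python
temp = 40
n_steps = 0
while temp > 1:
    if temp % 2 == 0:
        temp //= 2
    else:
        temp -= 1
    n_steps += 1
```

Steps to reduce 40 to 1
`n_steps` takes the values: 0 → 1 → 2 → 3 → 4 → 5 → 6

Answer: 6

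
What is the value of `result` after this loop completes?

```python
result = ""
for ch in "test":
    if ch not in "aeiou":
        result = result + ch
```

Remove vowels from 'test'
`result` takes the values: "" → "t" → "ts" → "tst"

Answer: "tst"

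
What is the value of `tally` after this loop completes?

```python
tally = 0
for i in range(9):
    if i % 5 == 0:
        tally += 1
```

Count numbers divisible by 5 in range(9)
`tally` takes the values: 0 → 1 → 2

Answer: 2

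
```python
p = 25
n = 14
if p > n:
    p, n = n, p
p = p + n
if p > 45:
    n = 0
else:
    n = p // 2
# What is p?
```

Trace:
`p = 25` → p = 25
`n = 14` → n = 14
`if p > n: ...` → p > n is True → p = 14; n = 25
`p = p + n` → p = 39
`if p > 45: ...` → p > 45 is False, take else branch → n = 19
So p = 39

Answer: 39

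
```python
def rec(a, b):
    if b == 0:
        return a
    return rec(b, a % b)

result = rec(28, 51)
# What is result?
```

rec(28, 51) -> rec(51, 28) -> rec(28, 23) -> rec(23, 5) -> rec(5, 3) -> rec(3, 2) -> rec(2, 1) -> rec(1, 0) -> 1

Answer: 1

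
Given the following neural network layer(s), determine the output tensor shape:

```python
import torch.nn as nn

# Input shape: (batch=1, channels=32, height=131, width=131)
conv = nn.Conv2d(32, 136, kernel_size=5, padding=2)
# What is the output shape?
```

Input: (1, 32, 131, 131) -> Output: (1, 136, 131, 131)

Answer: (1, 136, 131, 131)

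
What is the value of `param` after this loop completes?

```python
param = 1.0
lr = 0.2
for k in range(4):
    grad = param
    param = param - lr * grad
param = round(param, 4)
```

Gradient descent: w = 1.0 * (1 - 0.2)^4
`param` takes the values: 1.0 → 0.8 → 0.64 → 0.512 → 0.4096

Answer: 0.4096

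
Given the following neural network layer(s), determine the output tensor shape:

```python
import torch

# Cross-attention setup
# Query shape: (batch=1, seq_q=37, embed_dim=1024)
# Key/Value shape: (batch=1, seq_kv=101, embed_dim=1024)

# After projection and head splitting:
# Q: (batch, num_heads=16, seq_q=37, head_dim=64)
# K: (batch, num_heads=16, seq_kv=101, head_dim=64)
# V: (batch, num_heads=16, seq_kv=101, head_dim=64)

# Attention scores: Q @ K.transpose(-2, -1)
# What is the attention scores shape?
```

Input: (1, 37, 1024) -> Output: (1, 16, 37, 101)

Answer: (1, 16, 37, 101)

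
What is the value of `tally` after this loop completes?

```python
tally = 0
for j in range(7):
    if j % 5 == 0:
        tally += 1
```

Count numbers divisible by 5 in range(7)
`tally` takes the values: 0 → 1 → 2

Answer: 2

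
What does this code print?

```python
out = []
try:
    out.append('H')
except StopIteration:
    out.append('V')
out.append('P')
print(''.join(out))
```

Execution trace: 'H' (try body, no exception) → 'P' (after the try/except). Output: HP

Answer: HP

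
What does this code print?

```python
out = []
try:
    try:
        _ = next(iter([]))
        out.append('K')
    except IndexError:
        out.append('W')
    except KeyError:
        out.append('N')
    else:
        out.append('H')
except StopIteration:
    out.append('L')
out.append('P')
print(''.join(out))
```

Execution trace: 'L' (outer except StopIteration) → 'P' (after the try/except). Output: LP

Answer: LP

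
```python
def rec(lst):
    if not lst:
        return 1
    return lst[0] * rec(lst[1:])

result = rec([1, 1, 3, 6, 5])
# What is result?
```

Product over [1, 1, 3, 6, 5] = 1 * 1 * 3 * 6 * 5 = 90

Answer: 90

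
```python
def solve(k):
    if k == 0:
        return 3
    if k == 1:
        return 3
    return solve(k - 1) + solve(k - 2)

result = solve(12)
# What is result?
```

Build up from base cases: solve(0)=3, solve(1)=3, solve(2)=6, solve(3)=9, solve(4)=15, solve(5)=24, solve(6)=39, ..., solve(12)=699

Answer: 699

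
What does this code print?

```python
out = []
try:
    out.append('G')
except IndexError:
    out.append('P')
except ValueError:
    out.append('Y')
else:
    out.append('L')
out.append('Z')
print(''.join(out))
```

Execution trace: 'G' (try body, no exception) → 'L' (else) → 'Z' (after the try/except). Output: GLZ

Answer: GLZ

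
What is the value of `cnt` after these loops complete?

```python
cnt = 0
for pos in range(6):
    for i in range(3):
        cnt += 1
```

6 * 3 = 18
`cnt` takes the values: 0 → 1 → 2 → 3 → 4 → 5 → 6 → 7 → 8 → 9 → 10 → 11 → 12 → 13 → 14 → 15 → 16 → 17 → 18

Answer: 18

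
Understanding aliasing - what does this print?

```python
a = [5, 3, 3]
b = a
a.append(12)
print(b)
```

Key concept: basic list aliasing.
Step by step:
`a = [5, 3, 3]` → a = [5, 3, 3]
`b = a` → b = [5, 3, 3] (same object as a)
`a.append(12)` → a = [5, 3, 3, 12] (same object as b); b = [5, 3, 3, 12] (same object as a)
`print(b)` → prints [5, 3, 3, 12]

Answer: [5, 3, 3, 12]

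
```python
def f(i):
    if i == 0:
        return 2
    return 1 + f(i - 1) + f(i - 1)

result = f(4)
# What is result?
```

f(i) = 1 + 2·f(i-1), f(0)=2. Closed form: (2+1)·2^4 - 1 = 47.

Answer: 47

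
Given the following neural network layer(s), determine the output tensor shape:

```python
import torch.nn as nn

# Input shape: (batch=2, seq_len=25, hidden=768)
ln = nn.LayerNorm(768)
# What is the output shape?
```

Input: (2, 25, 768) -> Output: (2, 25, 768)

Answer: (2, 25, 768)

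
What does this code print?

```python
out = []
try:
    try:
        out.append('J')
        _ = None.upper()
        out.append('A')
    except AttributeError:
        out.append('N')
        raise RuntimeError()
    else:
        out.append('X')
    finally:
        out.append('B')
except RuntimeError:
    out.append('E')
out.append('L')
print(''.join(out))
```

Execution trace: 'J' (inner try body) → 'N' (inner except AttributeError) → 'B' (inner finally) → 'E' (outer except RuntimeError) → 'L' (after the try/except). Output: JNBEL

Answer: JNBEL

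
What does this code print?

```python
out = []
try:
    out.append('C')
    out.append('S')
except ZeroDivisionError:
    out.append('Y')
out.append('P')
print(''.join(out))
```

Execution trace: 'C' (try body) → 'S' (try body, no exception) → 'P' (after the try/except). Output: CSP

Answer: CSP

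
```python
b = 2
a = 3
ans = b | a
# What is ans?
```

Trace:
`b = 2` → b = 2
`a = 3` → a = 3
`ans = b | a` → ans = 3
So ans = 3

Answer: 3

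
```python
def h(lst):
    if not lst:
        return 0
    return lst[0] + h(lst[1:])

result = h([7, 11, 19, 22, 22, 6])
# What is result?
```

7 + 11 + 19 + 22 + 22 + 6 + 0 = 87

Answer: 87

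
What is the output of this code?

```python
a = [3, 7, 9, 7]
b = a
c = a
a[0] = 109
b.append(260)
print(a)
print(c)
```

Key concept: multiple aliases.
Step by step:
`a = [3, 7, 9, 7]` → a = [3, 7, 9, 7]
`b = a` → b = [3, 7, 9, 7] (same object as a)
`c = a` → c = [3, 7, 9, 7] (same object as a, b)
`a[0] = 109` → a = [109, 7, 9, 7] (same object as b, c); b = [109, 7, 9, 7] (same object as a, c); c = [109, 7, 9, 7] (same object as a, b)
`b.append(260)` → a = [109, 7, 9, 7, 260] (same object as b, c); b = [109, 7, 9, 7, 260] (same object as a, c); c = [109, 7, 9, 7, 260] (same object as a, b)
`print(a)` → prints [109, 7, 9, 7, 260]
`print(c)` → prints [109, 7, 9, 7, 260]

Answer:
[109, 7, 9, 7, 260]
[109, 7, 9, 7, 260]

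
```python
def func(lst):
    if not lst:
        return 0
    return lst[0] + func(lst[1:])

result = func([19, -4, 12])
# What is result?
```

19 + (-4) + 12 + 0 = 27

Answer: 27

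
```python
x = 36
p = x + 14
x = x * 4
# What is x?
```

Trace:
`x = 36` → x = 36
`p = x + 14` → p = 50
`x = x * 4` → x = 144
So x = 144

Answer: 144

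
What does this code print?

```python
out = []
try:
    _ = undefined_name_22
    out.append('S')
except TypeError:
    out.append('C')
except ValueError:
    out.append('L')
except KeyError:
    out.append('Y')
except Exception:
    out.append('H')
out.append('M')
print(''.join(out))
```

Execution trace: 'H' (except Exception) → 'M' (after the try/except). Output: HM

Answer: HM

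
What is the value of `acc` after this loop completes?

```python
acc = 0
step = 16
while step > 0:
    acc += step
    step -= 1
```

Sum 16 down to 1
`acc` takes the values: 0 → 16 → 31 → 45 → 58 → 70 → 81 → 91 → 100 → 108 → 115 → 121 → 126 → 130 → 133 → 135 → 136

Answer: 136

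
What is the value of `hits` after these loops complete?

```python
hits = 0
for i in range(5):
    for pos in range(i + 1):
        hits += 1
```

Triangle: 1 + 2 + ... + 5
`hits` takes the values: 0 → 1 → 2 → 3 → 4 → 5 → 6 → 7 → 8 → 9 → 10 → 11 → 12 → 13 → 14 → 15

Answer: 15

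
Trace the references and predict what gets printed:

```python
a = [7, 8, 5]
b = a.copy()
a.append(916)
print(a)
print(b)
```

Key concept: list.copy() creates independent copy.
Step by step:
`a = [7, 8, 5]` → a = [7, 8, 5]
`b = a.copy()` → b = [7, 8, 5]
`a.append(916)` → a = [7, 8, 5, 916]
`print(a)` → prints [7, 8, 5, 916]
`print(b)` → prints [7, 8, 5]

Answer:
[7, 8, 5, 916]
[7, 8, 5]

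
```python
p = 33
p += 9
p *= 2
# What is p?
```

Trace:
`p = 33` → p = 33
`p += 9` → p = 42
`p *= 2` → p = 84
So p = 84

Answer: 84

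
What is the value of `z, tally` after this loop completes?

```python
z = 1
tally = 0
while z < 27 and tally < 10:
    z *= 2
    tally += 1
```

Double until >= 27 or 10 iterations
`z, tally` takes the values: (1, 0) → (2, 0) → (2, 1) → (4, 1) → (4, 2) → (8, 2) → (8, 3) → (16, 3) → (16, 4) → (32, 4) → (32, 5)

Answer: 32, 5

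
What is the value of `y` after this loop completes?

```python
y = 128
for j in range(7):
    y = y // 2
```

Halve 7 times: 128 // 2^7 = 1
`y` takes the values: 128 → 64 → 32 → 16 → 8 → 4 → 2 → 1

Answer: 1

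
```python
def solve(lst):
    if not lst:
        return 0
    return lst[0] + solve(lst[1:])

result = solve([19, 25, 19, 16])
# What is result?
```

19 + 25 + 19 + 16 + 0 = 79

Answer: 79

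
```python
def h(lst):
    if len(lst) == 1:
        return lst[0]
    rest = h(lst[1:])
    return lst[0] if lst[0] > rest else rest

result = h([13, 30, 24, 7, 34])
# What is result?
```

Recursive max over [13, 30, 24, 7, 34] = 34

Answer: 34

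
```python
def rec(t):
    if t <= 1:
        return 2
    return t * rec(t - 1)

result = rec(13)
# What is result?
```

rec(13) = 13 * 12 * 11 * 10 * 9 * 8 * 7 * 6 * 5 * 4 * 3 * 2 * 2 = 12454041600

Answer: 12454041600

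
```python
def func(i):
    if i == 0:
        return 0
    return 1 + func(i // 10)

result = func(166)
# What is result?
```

Count of digits of 166: 3

Answer: 3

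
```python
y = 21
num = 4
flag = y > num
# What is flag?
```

Trace:
`y = 21` → y = 21
`num = 4` → num = 4
`flag = y > num` → flag = True
So flag = True

Answer: True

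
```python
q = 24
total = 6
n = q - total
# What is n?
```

Trace:
`q = 24` → q = 24
`total = 6` → total = 6
`n = q - total` → n = 18
So n = 18

Answer: 18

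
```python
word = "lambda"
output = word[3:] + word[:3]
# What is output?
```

Trace:
`word = "lambda"` → word = 'lambda'
`output = word[3:] + word[:3]` → output = 'bdalam'
So output = 'bdalam'

Answer: 'bdalam'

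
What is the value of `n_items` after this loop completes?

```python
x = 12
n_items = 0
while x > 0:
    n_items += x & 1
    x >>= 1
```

Count set bits in 12 (binary: 0b1100)
`n_items` takes the values: 0 → 1 → 2

Answer: 2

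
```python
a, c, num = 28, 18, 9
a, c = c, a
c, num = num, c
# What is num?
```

Trace:
`a, c, num = 28, 18, 9` → a = 28; c = 18; num = 9
`a, c = c, a` → a = 18; c = 28
`c, num = num, c` → c = 9; num = 28
So num = 28

Answer: 28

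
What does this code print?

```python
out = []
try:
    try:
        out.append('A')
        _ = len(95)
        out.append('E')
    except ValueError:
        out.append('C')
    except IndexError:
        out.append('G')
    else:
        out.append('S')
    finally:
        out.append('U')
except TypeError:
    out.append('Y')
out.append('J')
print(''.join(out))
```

Execution trace: 'A' (try body) → 'U' (finally) → 'Y' (outer except TypeError) → 'J' (after the try/except). Output: AUYJ

Answer: AUYJ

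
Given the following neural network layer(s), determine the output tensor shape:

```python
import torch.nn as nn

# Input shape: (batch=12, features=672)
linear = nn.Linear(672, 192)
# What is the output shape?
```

Input: (12, 672) -> Output: (12, 192)

Answer: (12, 192)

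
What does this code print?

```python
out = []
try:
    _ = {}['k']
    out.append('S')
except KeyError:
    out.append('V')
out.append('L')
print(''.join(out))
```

Execution trace: 'V' (except KeyError) → 'L' (after the try/except). Output: VL

Answer: VL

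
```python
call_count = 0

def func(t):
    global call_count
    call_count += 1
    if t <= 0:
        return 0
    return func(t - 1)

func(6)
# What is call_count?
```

Linear recursion stepping by 1: 7 calls from t=6 down to ≤0.

Answer: 7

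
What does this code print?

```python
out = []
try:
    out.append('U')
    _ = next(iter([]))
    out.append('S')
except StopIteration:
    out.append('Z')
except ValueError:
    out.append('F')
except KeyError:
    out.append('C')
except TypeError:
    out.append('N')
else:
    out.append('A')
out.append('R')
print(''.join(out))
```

Execution trace: 'U' (try body) → 'Z' (except StopIteration) → 'R' (after the try/except). Output: UZR

Answer: UZR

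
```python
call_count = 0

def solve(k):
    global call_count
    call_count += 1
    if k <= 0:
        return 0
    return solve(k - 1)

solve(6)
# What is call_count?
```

Linear recursion stepping by 1: 7 calls from k=6 down to ≤0.

Answer: 7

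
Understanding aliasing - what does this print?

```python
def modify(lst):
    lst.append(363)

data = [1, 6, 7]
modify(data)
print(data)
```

Key concept: function modifies passed list.
Step by step:
`data = [1, 6, 7]` → data = [1, 6, 7]
`modify(data)` → data = [1, 6, 7, 363]
`print(data)` → prints [1, 6, 7, 363]

Answer: [1, 6, 7, 363]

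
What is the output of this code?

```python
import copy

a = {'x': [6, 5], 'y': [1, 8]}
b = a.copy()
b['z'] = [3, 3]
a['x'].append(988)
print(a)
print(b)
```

Key concept: shallow copy of dict with mutable values.
Step by step:
`a = {'x': [6, 5], 'y': [1, 8]}` → a = {'x': [6, 5], 'y': [1, 8]}
`b = a.copy()` → b = {'x': [6, 5], 'y': [1, 8]}
`b['z'] = [3, 3]` → b = {'x': [6, 5], 'y': [1, 8], 'z': [3, 3]}
`a['x'].append(988)` → a = {'x': [6, 5, 988], 'y': [1, 8]}; b = {'x': [6, 5, 988], 'y': [1, 8], 'z': [3, 3]}
`print(a)` → prints {'x': [6, 5, 988], 'y': [1, 8]}
`print(b)` → prints {'x': [6, 5, 988], 'y': [1, 8], 'z': [3, 3]}

Answer:
{'x': [6, 5, 988], 'y': [1, 8]}
{'x': [6, 5, 988], 'y': [1, 8], 'z': [3, 3]}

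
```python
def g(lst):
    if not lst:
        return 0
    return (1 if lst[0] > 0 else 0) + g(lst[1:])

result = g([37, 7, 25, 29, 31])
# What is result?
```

Count of positive elements in [37, 7, 25, 29, 31] = 5

Answer: 5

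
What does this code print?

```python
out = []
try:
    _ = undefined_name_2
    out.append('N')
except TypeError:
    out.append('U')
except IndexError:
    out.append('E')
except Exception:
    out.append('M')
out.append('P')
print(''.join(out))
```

Execution trace: 'M' (except Exception) → 'P' (after the try/except). Output: MP

Answer: MP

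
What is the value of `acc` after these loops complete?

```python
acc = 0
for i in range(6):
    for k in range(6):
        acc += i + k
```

Sum of all i+k for i,k in 6x6
`acc` takes the values: 0 → 1 → 3 → 6 → 10 → 15 → 16 → 18 → 21 → 25 → 30 → 36 → 38 → 41 → 45 → 50 → 56 → 63 → 66 → 70 → 75 → 81 → 88 → 96 → 100 → 105 → 111 → 118 → 126 → 135 → 140 → 146 → 153 → 161 → 170 → 180

Answer: 180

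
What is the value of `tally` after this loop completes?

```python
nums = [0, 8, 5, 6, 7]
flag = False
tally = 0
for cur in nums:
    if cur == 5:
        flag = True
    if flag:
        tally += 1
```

Count elements after first 5 in [0, 8, 5, 6, 7]
`tally` takes the values: 0 → 1 → 2 → 3

Answer: 3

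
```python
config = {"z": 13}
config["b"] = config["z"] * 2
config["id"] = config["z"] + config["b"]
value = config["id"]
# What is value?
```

Trace:
`config = {"z": 13}` → config = {'z': 13}
`config["b"] = config["z"] * 2` → config = {'z': 13, 'b': 26}
`config["id"] = config["z"] + config["b"]` → config = {'z': 13, 'b': 26, 'id': 39}
`value = config["id"]` → value = 39
So value = 39

Answer: 39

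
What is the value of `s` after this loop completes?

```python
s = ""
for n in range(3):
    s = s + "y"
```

Repeat 'y' 3 times
`s` takes the values: "" → "y" → "yy" → "yyy"

Answer: "yyy"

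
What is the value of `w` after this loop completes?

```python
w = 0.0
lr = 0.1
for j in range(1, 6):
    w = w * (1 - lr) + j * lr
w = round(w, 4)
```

Moving average with lr=0.1
`w` takes the values: 0.0 → 0.1 → 0.29 → 0.561 → 0.9049 → 1.31441 → 1.3144

Answer: 1.3144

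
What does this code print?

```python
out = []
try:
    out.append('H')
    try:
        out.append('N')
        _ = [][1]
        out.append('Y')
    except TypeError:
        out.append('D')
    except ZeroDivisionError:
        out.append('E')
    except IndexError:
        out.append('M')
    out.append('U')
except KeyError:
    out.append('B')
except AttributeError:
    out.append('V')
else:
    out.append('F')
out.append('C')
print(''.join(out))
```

Execution trace: 'H' (try body) → 'N' (inner try body) → 'M' (inner except IndexError) → 'U' (try body, no exception) → 'F' (else) → 'C' (after the try/except). Output: HNMUFC

Answer: HNMUFC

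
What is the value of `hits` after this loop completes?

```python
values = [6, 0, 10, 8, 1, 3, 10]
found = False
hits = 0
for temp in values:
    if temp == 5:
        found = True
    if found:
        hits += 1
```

Count elements after first 5 in [6, 0, 10, 8, 1, 3, 10]
`hits` takes the values: 0

Answer: 0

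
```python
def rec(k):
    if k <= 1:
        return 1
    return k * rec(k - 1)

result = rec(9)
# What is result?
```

rec(9) = 9 * 8 * 7 * 6 * 5 * 4 * 3 * 2 * 1 = 362880

Answer: 362880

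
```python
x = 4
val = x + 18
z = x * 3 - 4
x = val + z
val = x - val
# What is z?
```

Trace:
`x = 4` → x = 4
`val = x + 18` → val = 22
`z = x * 3 - 4` → z = 8
`x = val + z` → x = 30
`val = x - val` → val = 8
So z = 8

Answer: 8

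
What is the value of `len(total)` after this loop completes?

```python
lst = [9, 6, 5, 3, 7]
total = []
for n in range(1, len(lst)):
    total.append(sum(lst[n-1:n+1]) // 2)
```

Number of 2-element averages
`total` takes the values: [] → [7] → [7, 5] → [7, 5, 4] → [7, 5, 4, 5]
So `len(total)` = 4

Answer: 4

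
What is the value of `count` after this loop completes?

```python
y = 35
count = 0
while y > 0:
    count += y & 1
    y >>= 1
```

Count set bits in 35 (binary: 0b100011)
`count` takes the values: 0 → 1 → 2 → 3

Answer: 3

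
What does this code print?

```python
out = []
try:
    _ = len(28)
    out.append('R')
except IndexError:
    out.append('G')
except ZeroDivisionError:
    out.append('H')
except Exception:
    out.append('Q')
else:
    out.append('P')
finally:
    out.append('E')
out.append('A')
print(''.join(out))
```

Execution trace: 'Q' (except Exception) → 'E' (finally) → 'A' (after the try/except). Output: QEA

Answer: QEA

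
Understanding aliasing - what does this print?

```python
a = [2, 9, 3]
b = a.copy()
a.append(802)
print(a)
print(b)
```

Key concept: list.copy() creates independent copy.
Step by step:
`a = [2, 9, 3]` → a = [2, 9, 3]
`b = a.copy()` → b = [2, 9, 3]
`a.append(802)` → a = [2, 9, 3, 802]
`print(a)` → prints [2, 9, 3, 802]
`print(b)` → prints [2, 9, 3]

Answer:
[2, 9, 3, 802]
[2, 9, 3]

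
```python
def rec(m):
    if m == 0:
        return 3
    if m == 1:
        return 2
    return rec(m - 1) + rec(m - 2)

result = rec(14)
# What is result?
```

Build up from base cases: rec(0)=3, rec(1)=2, rec(2)=5, rec(3)=7, rec(4)=12, rec(5)=19, rec(6)=31, ..., rec(14)=1453

Answer: 1453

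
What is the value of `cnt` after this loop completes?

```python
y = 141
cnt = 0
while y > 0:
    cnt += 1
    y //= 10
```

Count digits by repeated division by 10
`cnt` takes the values: 0 → 1 → 2 → 3

Answer: 3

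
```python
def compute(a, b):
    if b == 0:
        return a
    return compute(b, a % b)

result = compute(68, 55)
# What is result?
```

compute(68, 55) -> compute(55, 13) -> compute(13, 3) -> compute(3, 1) -> compute(1, 0) -> 1

Answer: 1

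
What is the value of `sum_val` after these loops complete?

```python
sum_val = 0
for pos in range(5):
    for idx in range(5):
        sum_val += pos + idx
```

Sum of all pos+idx for pos,idx in 5x5
`sum_val` takes the values: 0 → 1 → 3 → 6 → 10 → 11 → 13 → 16 → 20 → 25 → 27 → 30 → 34 → 39 → 45 → 48 → 52 → 57 → 63 → 70 → 74 → 79 → 85 → 92 → 100

Answer: 100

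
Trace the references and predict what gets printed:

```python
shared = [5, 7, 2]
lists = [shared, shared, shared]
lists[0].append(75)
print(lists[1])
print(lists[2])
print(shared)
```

Key concept: list of same reference.
Step by step:
`shared = [5, 7, 2]` → shared = [5, 7, 2]
`lists = [shared, shared, shared]` → lists = [[5, 7, 2], [5, 7, 2], [5, 7, 2]]
`lists[0].append(75)` → shared = [5, 7, 2, 75]; lists = [[5, 7, 2, 75], [5, 7, 2, 75], [5, 7, 2, 75]]
`print(lists[1])` → prints [5, 7, 2, 75]
`print(lists[2])` → prints [5, 7, 2, 75]
`print(shared)` → prints [5, 7, 2, 75]

Answer:
[5, 7, 2, 75]
[5, 7, 2, 75]
[5, 7, 2, 75]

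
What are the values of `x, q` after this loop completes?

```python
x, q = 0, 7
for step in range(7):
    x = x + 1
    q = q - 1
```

x goes 0→7, q goes 7→0
`x, q` takes the values: (0, 7) → (1, 7) → (1, 6) → (2, 6) → (2, 5) → (3, 5) → (3, 4) → (4, 4) → (4, 3) → (5, 3) → (5, 2) → (6, 2) → (6, 1) → (7, 1) → (7, 0)

Answer: 7, 0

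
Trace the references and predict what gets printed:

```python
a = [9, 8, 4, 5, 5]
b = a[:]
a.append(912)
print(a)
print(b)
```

Key concept: slice [:] creates copy.
Step by step:
`a = [9, 8, 4, 5, 5]` → a = [9, 8, 4, 5, 5]
`b = a[:]` → b = [9, 8, 4, 5, 5]
`a.append(912)` → a = [9, 8, 4, 5, 5, 912]
`print(a)` → prints [9, 8, 4, 5, 5, 912]
`print(b)` → prints [9, 8, 4, 5, 5]

Answer:
[9, 8, 4, 5, 5, 912]
[9, 8, 4, 5, 5]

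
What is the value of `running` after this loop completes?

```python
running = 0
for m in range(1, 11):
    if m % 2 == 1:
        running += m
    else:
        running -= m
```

Add odd, subtract even
`running` takes the values: 0 → 1 → -1 → 2 → -2 → 3 → -3 → 4 → -4 → 5 → -5

Answer: -5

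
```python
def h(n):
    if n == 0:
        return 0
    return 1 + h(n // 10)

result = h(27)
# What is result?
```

Count of digits of 27: 2

Answer: 2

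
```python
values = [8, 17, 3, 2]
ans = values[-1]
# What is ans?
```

Trace:
`values = [8, 17, 3, 2]` → values = [8, 17, 3, 2]
`ans = values[-1]` → ans = 2
So ans = 2

Answer: 2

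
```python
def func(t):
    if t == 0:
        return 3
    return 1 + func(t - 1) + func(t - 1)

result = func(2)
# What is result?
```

func(t) = 1 + 2·func(t-1), func(0)=3. Closed form: (3+1)·2^2 - 1 = 15.

Answer: 15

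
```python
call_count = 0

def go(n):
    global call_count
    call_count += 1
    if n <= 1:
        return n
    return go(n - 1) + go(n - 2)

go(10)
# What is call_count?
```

Calls(n) = 1 + Calls(n-1) + Calls(n-2); Calls(0)=Calls(1)=1. For n=10 this gives 177.

Answer: 177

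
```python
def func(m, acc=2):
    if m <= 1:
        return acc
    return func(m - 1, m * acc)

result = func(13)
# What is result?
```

Accumulator trace (n, acc): (13, 2) -> (12, 26) -> (11, 312) -> (10, 3432) -> (9, 34320) -> (8, 308880) -> (7, 2471040) -> (6, 17297280) -> (5, 103783680) -> (4, 518918400) -> (3, 2075673600) -> (2, 6227020800) -> (1, 12454041600) -> return 12454041600

Answer: 12454041600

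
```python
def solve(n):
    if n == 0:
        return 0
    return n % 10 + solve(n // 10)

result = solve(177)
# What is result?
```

Sum of digits of 177: 7 + 7 + 1 = 15

Answer: 15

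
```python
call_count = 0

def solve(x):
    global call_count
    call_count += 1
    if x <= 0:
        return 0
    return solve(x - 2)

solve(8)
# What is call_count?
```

Linear recursion stepping by 2: 5 calls from x=8 down to ≤0.

Answer: 5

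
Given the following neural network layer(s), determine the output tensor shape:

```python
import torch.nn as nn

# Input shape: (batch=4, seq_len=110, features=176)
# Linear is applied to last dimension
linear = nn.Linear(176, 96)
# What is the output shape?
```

Input: (4, 110, 176) -> Output: (4, 110, 96)

Answer: (4, 110, 96)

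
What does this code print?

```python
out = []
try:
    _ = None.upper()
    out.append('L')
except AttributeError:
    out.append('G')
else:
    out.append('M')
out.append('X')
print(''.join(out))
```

Execution trace: 'G' (except AttributeError) → 'X' (after the try/except). Output: GX

Answer: GX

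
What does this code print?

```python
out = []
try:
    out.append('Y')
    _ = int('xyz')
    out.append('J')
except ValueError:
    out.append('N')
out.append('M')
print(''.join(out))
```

Execution trace: 'Y' (try body) → 'N' (except ValueError) → 'M' (after the try/except). Output: YNM

Answer: YNM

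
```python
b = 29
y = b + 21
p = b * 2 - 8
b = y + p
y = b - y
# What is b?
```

Trace:
`b = 29` → b = 29
`y = b + 21` → y = 50
`p = b * 2 - 8` → p = 50
`b = y + p` → b = 100
`y = b - y` → y = 50
So b = 100

Answer: 100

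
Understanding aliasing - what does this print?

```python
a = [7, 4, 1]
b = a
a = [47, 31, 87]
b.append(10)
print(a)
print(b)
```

Key concept: rebinding vs mutation: a is rebound to a new list, b still points at the original.
Step by step:
`a = [7, 4, 1]` → a = [7, 4, 1]
`b = a` → b = [7, 4, 1] (same object as a)
`a = [47, 31, 87]` → a = [47, 31, 87]
`b.append(10)` → b = [7, 4, 1, 10]
`print(a)` → prints [47, 31, 87]
`print(b)` → prints [7, 4, 1, 10]

Answer:
[47, 31, 87]
[7, 4, 1, 10]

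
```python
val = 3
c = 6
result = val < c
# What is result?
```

Trace:
`val = 3` → val = 3
`c = 6` → c = 6
`result = val < c` → result = True
So result = True

Answer: True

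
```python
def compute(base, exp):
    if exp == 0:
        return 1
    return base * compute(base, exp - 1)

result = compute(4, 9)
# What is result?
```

compute(4, 9) = 4 * 4 * 4 * 4 * 4 * 4 * 4 * 4 * 4 = 262144

Answer: 262144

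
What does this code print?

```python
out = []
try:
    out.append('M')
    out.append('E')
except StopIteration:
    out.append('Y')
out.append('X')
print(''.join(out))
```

Execution trace: 'M' (try body) → 'E' (try body, no exception) → 'X' (after the try/except). Output: MEX

Answer: MEX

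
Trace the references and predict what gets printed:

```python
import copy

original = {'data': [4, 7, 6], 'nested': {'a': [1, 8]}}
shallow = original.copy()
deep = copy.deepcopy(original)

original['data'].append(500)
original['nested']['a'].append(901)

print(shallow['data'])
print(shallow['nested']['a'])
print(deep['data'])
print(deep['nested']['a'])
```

Key concept: comparing shallow vs deep copy.
Step by step:
`original = {'data': [4, 7, 6], 'nested': {'a': [1, 8]}}` → original = {'data': [4, 7, 6], 'nested': {'a': [1, 8]}}
`shallow = original.copy()` → shallow = {'data': [4, 7, 6], 'nested': {'a': [1, 8]}}
`deep = copy.deepcopy(original)` → deep = {'data': [4, 7, 6], 'nested': {'a': [1, 8]}}
`original['data'].append(500)` → original = {'data': [4, 7, 6, 500], 'nested': {'a': [1, 8]}}; shallow = {'data': [4, 7, 6, 500], 'nested': {'a': [1, 8]}}
`original['nested']['a'].append(901)` → original = {'data': [4, 7, 6, 500], 'nested': {'a': [1, 8, 901]}}; shallow = {'data': [4, 7, 6, 500], 'nested': {'a': [1, 8, 901]}}
`print(shallow['data'])` → prints [4, 7, 6, 500]
`print(shallow['nested']['a'])` → prints [1, 8, 901]
`print(deep['data'])` → prints [4, 7, 6]
`print(deep['nested']['a'])` → prints [1, 8]

Answer:
[4, 7, 6, 500]
[1, 8, 901]
[4, 7, 6]
[1, 8]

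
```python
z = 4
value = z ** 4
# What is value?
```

Trace:
`z = 4` → z = 4
`value = z ** 4` → value = 256
So value = 256

Answer: 256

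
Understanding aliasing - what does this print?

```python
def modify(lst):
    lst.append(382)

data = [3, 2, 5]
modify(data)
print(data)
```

Key concept: function modifies passed list.
Step by step:
`data = [3, 2, 5]` → data = [3, 2, 5]
`modify(data)` → data = [3, 2, 5, 382]
`print(data)` → prints [3, 2, 5, 382]

Answer: [3, 2, 5, 382]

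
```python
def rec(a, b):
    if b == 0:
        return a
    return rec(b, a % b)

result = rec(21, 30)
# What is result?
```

rec(21, 30) -> rec(30, 21) -> rec(21, 9) -> rec(9, 3) -> rec(3, 0) -> 3

Answer: 3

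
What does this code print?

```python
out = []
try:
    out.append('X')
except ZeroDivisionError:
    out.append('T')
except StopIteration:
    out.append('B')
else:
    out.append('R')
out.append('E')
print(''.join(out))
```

Execution trace: 'X' (try body, no exception) → 'R' (else) → 'E' (after the try/except). Output: XRE

Answer: XRE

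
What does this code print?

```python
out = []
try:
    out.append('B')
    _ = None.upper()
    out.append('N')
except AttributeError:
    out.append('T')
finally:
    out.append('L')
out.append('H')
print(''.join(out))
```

Execution trace: 'B' (try body) → 'T' (except AttributeError) → 'L' (finally) → 'H' (after the try/except). Output: BTLH

Answer: BTLH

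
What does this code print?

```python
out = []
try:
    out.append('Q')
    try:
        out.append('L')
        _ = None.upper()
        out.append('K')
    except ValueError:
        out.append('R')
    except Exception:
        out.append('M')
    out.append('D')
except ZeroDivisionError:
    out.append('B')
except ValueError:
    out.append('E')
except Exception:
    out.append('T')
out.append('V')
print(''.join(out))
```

Execution trace: 'Q' (try body) → 'L' (inner try body) → 'M' (inner except Exception) → 'D' (try body, no exception) → 'V' (after the try/except). Output: QLMDV

Answer: QLMDV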